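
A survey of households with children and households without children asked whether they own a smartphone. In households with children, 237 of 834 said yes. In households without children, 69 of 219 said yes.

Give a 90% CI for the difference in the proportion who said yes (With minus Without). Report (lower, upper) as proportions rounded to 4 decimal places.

Sample proportions: 237/834 = 0.2842, 69/219 = 0.3151.
Each SE is √(p̂(1−p̂)/n): √(0.2842·0.7158/834) = 0.01562 and √(0.3151·0.6849/219) = 0.03139.
SE(p̂₁ − p̂₂) = √(SE₁² + SE₂²) = √(0.0002439844 + 0.0009853321) = 0.03506, since the two samples are independent.
At 90% confidence z* = 1.645; margin = 1.645 × 0.03506 = 0.05767.
The difference is 0.2842 − 0.3151 = -0.0309, so the interval is -0.0309 ± 0.05767 = (-0.0886, 0.0268).

(-0.0886, 0.0268)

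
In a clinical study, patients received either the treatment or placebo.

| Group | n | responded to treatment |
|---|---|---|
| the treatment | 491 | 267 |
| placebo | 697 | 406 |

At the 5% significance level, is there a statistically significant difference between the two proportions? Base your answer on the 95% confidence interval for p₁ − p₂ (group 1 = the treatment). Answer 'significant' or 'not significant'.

not significant

First, p̂₁ = 267/491 = 0.5438; p̂₂ = 406/697 = 0.5825.
The two standard errors are √(0.5438×0.4562/491) = 0.02248 and √(0.5825×0.4175/697) = 0.01868.
Because the samples are independent, SE_diff = √(0.02248² + 0.01868²) = 0.02923.
Using z* = 1.960 for 95%, ME = 1.960 × 0.02923 = 0.05729.
p̂₁ − p̂₂ = -0.0387; interval -0.0387 ± 0.05729 gives (-0.09599, 0.01859).
The interval (-0.09599, 0.01859) contains 0, so the difference is not significant.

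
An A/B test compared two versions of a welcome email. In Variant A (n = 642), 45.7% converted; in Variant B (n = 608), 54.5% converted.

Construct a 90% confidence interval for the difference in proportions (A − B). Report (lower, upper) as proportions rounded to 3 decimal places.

Each SE is √(p̂(1−p̂)/n): √(0.4570·0.5430/642) = 0.01966 and √(0.5450·0.4550/608) = 0.02020.
SE(p̂₁ − p̂₂) = √(SE₁² + SE₂²) = √(0.0003865156 + 0.00040804) = 0.02819, since the two samples are independent.
At 90% confidence z* = 1.645; margin = 1.645 × 0.02819 = 0.04637.
The difference is 0.4570 − 0.5450 = -0.0880, so the interval is -0.0880 ± 0.04637 = (-0.134, -0.042).

(-0.134, -0.042)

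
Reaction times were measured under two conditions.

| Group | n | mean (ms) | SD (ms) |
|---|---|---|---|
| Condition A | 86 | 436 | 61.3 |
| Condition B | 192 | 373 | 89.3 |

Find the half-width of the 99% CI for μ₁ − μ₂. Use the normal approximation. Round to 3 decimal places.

SE₁ = s₁/√n₁ = 61.3/√86 = 6.6101; SE₂ = 89.3/√192 = 6.4447.
Independent samples, unequal variances: SE_diff = √(SE₁² + SE₂²) = √(43.69342201 + 41.53415809) = 9.2319.
z* = 2.576, so margin of error = 2.576 × 9.2319 = 23.7814.

23.781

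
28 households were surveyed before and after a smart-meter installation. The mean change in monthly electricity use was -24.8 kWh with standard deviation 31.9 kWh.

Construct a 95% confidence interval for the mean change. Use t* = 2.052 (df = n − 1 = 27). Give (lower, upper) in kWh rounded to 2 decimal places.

(-37.17, -12.43)

Paired design: SE = s_d/√n = 31.9/√28 = 6.0285.
t* = 2.052; margin of error = 2.052 × 6.0285 = 12.3705.
-24.8 ± 12.3705 → (-37.17, -12.43).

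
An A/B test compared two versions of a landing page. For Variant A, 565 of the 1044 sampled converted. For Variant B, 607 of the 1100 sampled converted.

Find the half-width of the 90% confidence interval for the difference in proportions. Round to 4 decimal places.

0.0354

First, p̂₁ = 565/1044 = 0.5412; p̂₂ = 607/1100 = 0.5518.
The two standard errors are √(0.5412×0.4588/1044) = 0.01542 and √(0.5518×0.4482/1100) = 0.01499.
Because the samples are independent, SE_diff = √(0.01542² + 0.01499²) = 0.02151.
Using z* = 1.645 for 90%, ME = 1.645 × 0.02151 = 0.03538.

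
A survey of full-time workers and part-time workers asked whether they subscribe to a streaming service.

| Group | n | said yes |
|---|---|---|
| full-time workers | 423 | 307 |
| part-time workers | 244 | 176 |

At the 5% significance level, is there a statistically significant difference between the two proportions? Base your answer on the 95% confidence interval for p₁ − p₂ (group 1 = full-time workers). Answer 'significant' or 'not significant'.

Sample proportions: 307/423 = 0.7258, 176/244 = 0.7213.
Each SE is √(p̂(1−p̂)/n): √(0.7258·0.2742/423) = 0.02169 and √(0.7213·0.2787/244) = 0.02870.
SE(p̂₁ − p̂₂) = √(SE₁² + SE₂²) = √(0.0004704561 + 0.00082369) = 0.03597, since the two samples are independent.
At 95% confidence z* = 1.960; margin = 1.960 × 0.03597 = 0.07050.
The difference is 0.7258 − 0.7213 = 0.0045, so the interval is 0.0045 ± 0.07050 = (-0.06600, 0.07500).
The interval (-0.06600, 0.07500) contains 0, so the difference is not significant.

not significant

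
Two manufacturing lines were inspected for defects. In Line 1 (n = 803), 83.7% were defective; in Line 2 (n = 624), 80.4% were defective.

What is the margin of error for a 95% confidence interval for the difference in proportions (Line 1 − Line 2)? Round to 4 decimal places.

The two standard errors are √(0.8370×0.1630/803) = 0.01303 and √(0.8040×0.1960/624) = 0.01589.
Because the samples are independent, SE_diff = √(0.01303² + 0.01589²) = 0.02055.
Using z* = 1.960 for 95%, ME = 1.960 × 0.02055 = 0.04028.

0.0403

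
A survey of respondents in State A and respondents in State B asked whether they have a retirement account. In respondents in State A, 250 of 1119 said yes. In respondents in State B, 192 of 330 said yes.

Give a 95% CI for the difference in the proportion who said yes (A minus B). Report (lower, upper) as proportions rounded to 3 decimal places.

p̂₁ = 250/1119 = 0.2234 and p̂₂ = 192/330 = 0.5818.
SE₁ = √(p̂₁(1−p̂₁)/n₁) = √(0.2234·0.7766/1119) = 0.01245; SE₂ = √(0.5818·0.4182/330) = 0.02715.
Independent samples: SE of the difference = √(SE₁² + SE₂²) = √(0.0001550025 + 0.0007371225) = 0.02987.
z* for 95% confidence is 1.960, so the margin of error is 1.960 × 0.02987 = 0.05855.
Point estimate p̂₁ − p̂₂ = 0.2234 − 0.5818 = -0.3584.
-0.3584 ± 0.05855 → (-0.417, -0.300).

(-0.417, -0.300)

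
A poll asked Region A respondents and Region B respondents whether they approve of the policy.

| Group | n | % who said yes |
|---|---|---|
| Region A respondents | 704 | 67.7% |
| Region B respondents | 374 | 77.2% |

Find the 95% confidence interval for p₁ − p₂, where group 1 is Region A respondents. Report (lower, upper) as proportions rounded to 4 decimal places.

The two standard errors are √(0.6770×0.3230/704) = 0.01762 and √(0.7720×0.2280/374) = 0.02169.
Because the samples are independent, SE_diff = √(0.01762² + 0.02169²) = 0.02794.
Using z* = 1.960 for 95%, ME = 1.960 × 0.02794 = 0.05476.
p̂₁ − p̂₂ = -0.0950; interval -0.0950 ± 0.05476 gives (-0.1498, -0.0402).

(-0.1498, -0.0402)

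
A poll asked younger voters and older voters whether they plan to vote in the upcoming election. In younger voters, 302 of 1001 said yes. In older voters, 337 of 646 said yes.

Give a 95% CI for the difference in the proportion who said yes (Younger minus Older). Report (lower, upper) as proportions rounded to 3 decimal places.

p̂₁ = 302/1001 = 0.3017 and p̂₂ = 337/646 = 0.5217.
SE₁ = √(p̂₁(1−p̂₁)/n₁) = √(0.3017·0.6983/1001) = 0.01451; SE₂ = √(0.5217·0.4783/646) = 0.01965.
Independent samples: SE of the difference = √(SE₁² + SE₂²) = √(0.0002105401 + 0.0003861225) = 0.02443.
z* for 95% confidence is 1.960, so the margin of error is 1.960 × 0.02443 = 0.04788.
Point estimate p̂₁ − p̂₂ = 0.3017 − 0.5217 = -0.2200.
-0.2200 ± 0.04788 → (-0.268, -0.172).

(-0.268, -0.172)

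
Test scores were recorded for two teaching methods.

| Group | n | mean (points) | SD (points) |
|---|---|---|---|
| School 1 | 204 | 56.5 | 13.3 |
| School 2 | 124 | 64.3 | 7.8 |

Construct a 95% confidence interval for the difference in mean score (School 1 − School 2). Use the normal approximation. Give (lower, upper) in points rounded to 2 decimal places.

SE₁ = s₁/√n₁ = 13.3/√204 = 0.9312; SE₂ = 7.8/√124 = 0.7005.
Independent samples, unequal variances: SE_diff = √(SE₁² + SE₂²) = √(0.86713344 + 0.49070025) = 1.1653.
z* = 1.960, so margin of error = 1.960 × 1.1653 = 2.2840.
Difference in means = 56.5 − 64.3 = -7.8000.
-7.8000 ± 2.2840 → (-10.08, -5.52).

(-10.08, -5.52)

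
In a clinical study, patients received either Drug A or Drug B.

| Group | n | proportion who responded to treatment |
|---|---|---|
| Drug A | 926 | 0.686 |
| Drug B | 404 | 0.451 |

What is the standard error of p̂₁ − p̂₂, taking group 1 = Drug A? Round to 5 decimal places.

0.02908

SE₁ = √(p̂₁(1−p̂₁)/n₁) = √(0.6860·0.3140/926) = 0.01525; SE₂ = √(0.4510·0.5490/404) = 0.02476.
Independent samples: SE of the difference = √(SE₁² + SE₂²) = √(0.0002325625 + 0.0006130576) = 0.02908.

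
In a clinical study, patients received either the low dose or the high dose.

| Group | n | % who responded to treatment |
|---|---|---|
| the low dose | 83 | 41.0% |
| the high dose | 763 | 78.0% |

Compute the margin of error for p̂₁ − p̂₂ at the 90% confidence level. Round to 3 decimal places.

0.092

The two standard errors are √(0.4100×0.5900/83) = 0.05399 and √(0.7800×0.2200/763) = 0.01500.
Because the samples are independent, SE_diff = √(0.05399² + 0.01500²) = 0.05603.
Using z* = 1.645 for 90%, ME = 1.645 × 0.05603 = 0.09217.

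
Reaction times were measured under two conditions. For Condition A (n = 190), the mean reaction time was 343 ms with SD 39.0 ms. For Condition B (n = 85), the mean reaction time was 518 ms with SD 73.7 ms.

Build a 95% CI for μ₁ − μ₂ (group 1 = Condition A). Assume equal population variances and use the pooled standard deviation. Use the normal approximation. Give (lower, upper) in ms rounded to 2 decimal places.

(-188.35, -161.65)

s_p = √[((n₁−1)s₁² + (n₂−1)s₂²)/(n₁+n₂−2)] = √[(189·39.0² + 84·73.7²)/273] = 52.1947.
SE = 52.1947·√(1/190 + 1/85) = 6.8109.
With z* = 1.960, margin = 1.960 × 6.8109 = 13.3494.
x̄₁ − x̄₂ = 343 − 518 = -175.0000; interval -175.0000 ± 13.3494 = (-188.35, -161.65).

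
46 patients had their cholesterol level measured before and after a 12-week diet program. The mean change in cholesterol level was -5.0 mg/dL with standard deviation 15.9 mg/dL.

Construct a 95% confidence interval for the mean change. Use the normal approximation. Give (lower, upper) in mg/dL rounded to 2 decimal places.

This is a matched-pairs design, so SE = s_d/√n = 15.9/√46 = 2.3443.
Margin = 1.960 × 2.3443 = 4.5948; the interval is -5.0 ± 4.5948 = (-9.59, -0.41).

(-9.59, -0.41)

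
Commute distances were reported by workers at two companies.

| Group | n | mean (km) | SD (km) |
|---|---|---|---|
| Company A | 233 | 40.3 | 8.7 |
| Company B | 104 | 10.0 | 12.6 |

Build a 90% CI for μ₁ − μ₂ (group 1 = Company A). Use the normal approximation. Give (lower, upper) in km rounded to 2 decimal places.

(28.06, 32.54)

Per-group SEs: s₁/√n₁ = 8.7/√233 = 0.5700, s₂/√n₂ = 12.6/√104 = 1.2355.
Unpooled SE of the difference: √(0.3249 + 1.52646025) = 1.3606.
Margin of error = z* · SE = 1.645 × 1.3606 = 2.2382.
x̄₁ − x̄₂ = 40.3 − 10.0 = 30.3000.
CI: 30.3000 ± 2.2382 = (28.06, 32.54).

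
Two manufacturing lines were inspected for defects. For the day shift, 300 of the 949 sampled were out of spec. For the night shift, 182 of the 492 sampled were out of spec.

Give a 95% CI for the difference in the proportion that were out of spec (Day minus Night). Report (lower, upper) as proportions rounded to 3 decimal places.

Sample proportions: 300/949 = 0.3161, 182/492 = 0.3699.
Each SE is √(p̂(1−p̂)/n): √(0.3161·0.6839/949) = 0.01509 and √(0.3699·0.6301/492) = 0.02177.
SE(p̂₁ − p̂₂) = √(SE₁² + SE₂²) = √(0.0002277081 + 0.0004739329) = 0.02649, since the two samples are independent.
At 95% confidence z* = 1.960; margin = 1.960 × 0.02649 = 0.05192.
The difference is 0.3161 − 0.3699 = -0.0538, so the interval is -0.0538 ± 0.05192 = (-0.106, -0.002).

(-0.106, -0.002)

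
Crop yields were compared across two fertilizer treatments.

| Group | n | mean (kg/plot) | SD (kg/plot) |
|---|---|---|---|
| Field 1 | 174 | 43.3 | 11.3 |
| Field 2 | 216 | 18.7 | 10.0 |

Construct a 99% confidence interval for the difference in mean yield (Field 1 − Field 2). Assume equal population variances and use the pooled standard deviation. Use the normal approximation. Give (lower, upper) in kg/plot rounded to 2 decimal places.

(21.82, 27.38)

s_p = √[((n₁−1)s₁² + (n₂−1)s₂²)/(n₁+n₂−2)] = √[(173·11.3² + 215·10.0²)/388] = 10.5994.
SE = 10.5994·√(1/174 + 1/216) = 1.0797.
With z* = 2.576, margin = 2.576 × 1.0797 = 2.7813.
x̄₁ − x̄₂ = 43.3 − 18.7 = 24.6000; interval 24.6000 ± 2.7813 = (21.82, 27.38).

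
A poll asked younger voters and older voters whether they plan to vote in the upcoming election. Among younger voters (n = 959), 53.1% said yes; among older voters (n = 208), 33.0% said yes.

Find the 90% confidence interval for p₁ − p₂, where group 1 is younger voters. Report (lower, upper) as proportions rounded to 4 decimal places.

SE₁ = √(p̂₁(1−p̂₁)/n₁) = √(0.5310·0.4690/959) = 0.01611; SE₂ = √(0.3300·0.6700/208) = 0.03260.
Independent samples: SE of the difference = √(SE₁² + SE₂²) = √(0.0002595321 + 0.00106276) = 0.03636.
z* for 90% confidence is 1.645, so the margin of error is 1.645 × 0.03636 = 0.05981.
Point estimate p̂₁ − p̂₂ = 0.5310 − 0.3300 = 0.2010.
0.2010 ± 0.05981 → (0.1412, 0.2608).

(0.1412, 0.2608)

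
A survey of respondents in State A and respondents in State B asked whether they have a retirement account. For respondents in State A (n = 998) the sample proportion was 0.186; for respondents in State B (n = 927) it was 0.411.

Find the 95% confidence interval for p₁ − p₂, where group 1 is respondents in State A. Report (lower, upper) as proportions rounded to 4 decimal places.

(-0.2648, -0.1852)

Each SE is √(p̂(1−p̂)/n): √(0.1860·0.8140/998) = 0.01232 and √(0.4110·0.5890/927) = 0.01616.
SE(p̂₁ − p̂₂) = √(SE₁² + SE₂²) = √(0.0001517824 + 0.0002611456) = 0.02032, since the two samples are independent.
At 95% confidence z* = 1.960; margin = 1.960 × 0.02032 = 0.03983.
The difference is 0.1860 − 0.4110 = -0.2250, so the interval is -0.2250 ± 0.03983 = (-0.2648, -0.1852).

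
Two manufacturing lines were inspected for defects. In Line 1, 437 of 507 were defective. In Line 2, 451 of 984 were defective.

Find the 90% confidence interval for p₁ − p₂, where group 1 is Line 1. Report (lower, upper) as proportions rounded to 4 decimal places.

(0.3673, 0.4399)

Sample proportions: 437/507 = 0.8619, 451/984 = 0.4583.
Each SE is √(p̂(1−p̂)/n): √(0.8619·0.1381/507) = 0.01532 and √(0.4583·0.5417/984) = 0.01588.
SE(p̂₁ − p̂₂) = √(SE₁² + SE₂²) = √(0.0002347024 + 0.0002521744) = 0.02207, since the two samples are independent.
At 90% confidence z* = 1.645; margin = 1.645 × 0.02207 = 0.03631.
The difference is 0.8619 − 0.4583 = 0.4036, so the interval is 0.4036 ± 0.03631 = (0.3673, 0.4399).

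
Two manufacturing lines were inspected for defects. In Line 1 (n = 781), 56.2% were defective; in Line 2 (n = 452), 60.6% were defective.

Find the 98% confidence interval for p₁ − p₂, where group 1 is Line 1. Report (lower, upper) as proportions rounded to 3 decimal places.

Each SE is √(p̂(1−p̂)/n): √(0.5620·0.4380/781) = 0.01775 and √(0.6060·0.3940/452) = 0.02298.
SE(p̂₁ − p̂₂) = √(SE₁² + SE₂²) = √(0.0003150625 + 0.0005280804) = 0.02904, since the two samples are independent.
At 98% confidence z* = 2.326; margin = 2.326 × 0.02904 = 0.06755.
The difference is 0.5620 − 0.6060 = -0.0440, so the interval is -0.0440 ± 0.06755 = (-0.112, 0.024).

(-0.112, 0.024)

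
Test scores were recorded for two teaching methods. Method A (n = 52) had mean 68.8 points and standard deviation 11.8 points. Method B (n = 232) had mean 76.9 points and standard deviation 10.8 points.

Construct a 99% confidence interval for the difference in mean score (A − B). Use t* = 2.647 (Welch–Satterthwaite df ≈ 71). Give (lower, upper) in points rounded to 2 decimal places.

Per-group SEs: s₁/√n₁ = 11.8/√52 = 1.6364, s₂/√n₂ = 10.8/√232 = 0.7091.
Unpooled SE of the difference: √(2.67780496 + 0.50282281) = 1.7834.
Margin of error = t* · SE = 2.647 × 1.7834 = 4.7207.
x̄₁ − x̄₂ = 68.8 − 76.9 = -8.1000.
CI: -8.1000 ± 4.7207 = (-12.82, -3.38).

(-12.82, -3.38)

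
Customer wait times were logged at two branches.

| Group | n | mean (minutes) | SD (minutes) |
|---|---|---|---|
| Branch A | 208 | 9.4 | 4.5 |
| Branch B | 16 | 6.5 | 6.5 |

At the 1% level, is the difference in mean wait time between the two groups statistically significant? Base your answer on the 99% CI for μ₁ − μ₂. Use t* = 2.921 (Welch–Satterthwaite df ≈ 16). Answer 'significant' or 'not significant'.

not significant

Per-group SEs: s₁/√n₁ = 4.5/√208 = 0.3120, s₂/√n₂ = 6.5/√16 = 1.6250.
Unpooled SE of the difference: √(0.097344 + 2.640625) = 1.6547.
Margin of error = t* · SE = 2.921 × 1.6547 = 4.8334.
x̄₁ − x̄₂ = 9.4 − 6.5 = 2.9000.
CI: 2.9000 ± 4.8334 = (-1.9334, 7.7334).
The interval (-1.9334, 7.7334) contains 0, so the difference is not significant.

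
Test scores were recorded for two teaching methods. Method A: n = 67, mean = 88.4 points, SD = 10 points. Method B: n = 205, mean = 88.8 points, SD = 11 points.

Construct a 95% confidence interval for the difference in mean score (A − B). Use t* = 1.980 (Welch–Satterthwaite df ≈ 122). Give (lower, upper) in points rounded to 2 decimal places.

Standard errors of each mean: 10/√67 = 1.2217 and 11/√205 = 0.7683.
SE(x̄₁ − x̄₂) = √(1.2217² + 0.7683²) = 1.4432 for independent samples with unequal variances.
With t* = 1.980, the margin is 1.980 × 1.4432 = 2.8575.
x̄₁ − x̄₂ = 88.4 − 88.8 = -0.4000; the interval is -0.4000 ± 2.8575 = (-3.26, 2.46).

(-3.26, 2.46)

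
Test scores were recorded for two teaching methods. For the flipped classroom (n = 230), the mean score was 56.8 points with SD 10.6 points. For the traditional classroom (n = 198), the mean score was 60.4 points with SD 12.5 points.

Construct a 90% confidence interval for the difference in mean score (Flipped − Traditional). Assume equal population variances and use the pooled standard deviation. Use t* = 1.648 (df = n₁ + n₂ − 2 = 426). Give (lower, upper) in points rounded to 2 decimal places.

(-5.44, -1.76)

Pooled variance s_p² = [229·10.6² + 197·12.5²] / (230+198−2) = 132.6565, so s_p = 11.5177.
SE_diff = s_p·√(1/n₁ + 1/n₂) = 11.5177·√(1/230 + 1/198) = 1.1166.
t* = 1.648; margin = 1.648 × 1.1166 = 1.8402.
Difference = 56.8 − 60.4 = -3.6000.
-3.6000 ± 1.8402 → (-5.44, -1.76).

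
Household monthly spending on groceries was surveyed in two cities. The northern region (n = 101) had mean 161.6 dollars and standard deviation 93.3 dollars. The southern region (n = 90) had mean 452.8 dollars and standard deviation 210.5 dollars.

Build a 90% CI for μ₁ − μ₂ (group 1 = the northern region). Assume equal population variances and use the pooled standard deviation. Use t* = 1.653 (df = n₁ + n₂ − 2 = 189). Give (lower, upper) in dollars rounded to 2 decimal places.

(-329.44, -252.96)

s_p = √[((n₁−1)s₁² + (n₂−1)s₂²)/(n₁+n₂−2)] = √[(100·93.3² + 89·210.5²)/189] = 159.5977.
SE = 159.5977·√(1/101 + 1/90) = 23.1346.
With t* = 1.653, margin = 1.653 × 23.1346 = 38.2415.
x̄₁ − x̄₂ = 161.6 − 452.8 = -291.2000; interval -291.2000 ± 38.2415 = (-329.44, -252.96).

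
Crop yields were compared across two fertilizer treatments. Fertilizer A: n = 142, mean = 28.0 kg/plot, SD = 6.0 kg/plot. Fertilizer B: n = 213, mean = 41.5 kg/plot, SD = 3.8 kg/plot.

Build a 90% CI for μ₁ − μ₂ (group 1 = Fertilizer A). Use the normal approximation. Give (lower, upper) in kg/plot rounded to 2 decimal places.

(-14.43, -12.57)

Standard errors of each mean: 6.0/√142 = 0.5035 and 3.8/√213 = 0.2604.
SE(x̄₁ − x̄₂) = √(0.5035² + 0.2604²) = 0.5669 for independent samples with unequal variances.
With z* = 1.645, the margin is 1.645 × 0.5669 = 0.9326.
x̄₁ − x̄₂ = 28.0 − 41.5 = -13.5000; the interval is -13.5000 ± 0.9326 = (-14.43, -12.57).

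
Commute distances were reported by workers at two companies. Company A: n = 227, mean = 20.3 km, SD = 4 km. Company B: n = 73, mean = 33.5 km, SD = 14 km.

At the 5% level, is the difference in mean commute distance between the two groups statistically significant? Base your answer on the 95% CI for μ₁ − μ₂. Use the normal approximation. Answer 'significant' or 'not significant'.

Standard errors of each mean: 4/√227 = 0.2655 and 14/√73 = 1.6386.
SE(x̄₁ − x̄₂) = √(0.2655² + 1.6386²) = 1.6600 for independent samples with unequal variances.
With z* = 1.960, the margin is 1.960 × 1.6600 = 3.2536.
x̄₁ − x̄₂ = 20.3 − 33.5 = -13.2000; the interval is -13.2000 ± 3.2536 = (-16.4536, -9.9464).
The interval (-16.4536, -9.9464) does not contain 0, so the difference is significant.

significant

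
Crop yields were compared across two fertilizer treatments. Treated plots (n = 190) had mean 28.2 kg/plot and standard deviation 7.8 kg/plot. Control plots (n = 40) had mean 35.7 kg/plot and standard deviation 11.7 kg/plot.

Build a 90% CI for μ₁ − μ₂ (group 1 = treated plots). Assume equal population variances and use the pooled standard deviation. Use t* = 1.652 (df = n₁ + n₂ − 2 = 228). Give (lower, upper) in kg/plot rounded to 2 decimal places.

s_p = √[((n₁−1)s₁² + (n₂−1)s₂²)/(n₁+n₂−2)] = √[(189·7.8² + 39·11.7²)/228] = 8.5935.
SE = 8.5935·√(1/190 + 1/40) = 1.4950.
With t* = 1.652, margin = 1.652 × 1.4950 = 2.4697.
x̄₁ − x̄₂ = 28.2 − 35.7 = -7.5000; interval -7.5000 ± 2.4697 = (-9.97, -5.03).

(-9.97, -5.03)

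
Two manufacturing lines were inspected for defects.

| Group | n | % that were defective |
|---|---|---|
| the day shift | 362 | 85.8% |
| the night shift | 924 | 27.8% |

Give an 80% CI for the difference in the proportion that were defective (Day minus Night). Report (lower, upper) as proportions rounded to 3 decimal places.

(0.550, 0.610)

SE₁ = √(p̂₁(1−p̂₁)/n₁) = √(0.8580·0.1420/362) = 0.01835; SE₂ = √(0.2780·0.7220/924) = 0.01474.
Independent samples: SE of the difference = √(SE₁² + SE₂²) = √(0.0003367225 + 0.0002172676) = 0.02354.
z* for 80% confidence is 1.282, so the margin of error is 1.282 × 0.02354 = 0.03018.
Point estimate p̂₁ − p̂₂ = 0.8580 − 0.2780 = 0.5800.
0.5800 ± 0.03018 → (0.550, 0.610).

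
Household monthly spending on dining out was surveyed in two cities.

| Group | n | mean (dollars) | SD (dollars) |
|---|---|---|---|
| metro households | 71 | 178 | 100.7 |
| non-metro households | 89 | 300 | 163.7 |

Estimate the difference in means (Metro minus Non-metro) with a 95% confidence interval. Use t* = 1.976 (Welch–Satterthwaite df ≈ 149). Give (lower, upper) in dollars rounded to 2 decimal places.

(-163.63, -80.37)

SE₁ = s₁/√n₁ = 100.7/√71 = 11.9509; SE₂ = 163.7/√89 = 17.3522.
Independent samples, unequal variances: SE_diff = √(SE₁² + SE₂²) = √(142.82401081 + 301.09884484) = 21.0695.
t* = 1.976, so margin of error = 1.976 × 21.0695 = 41.6333.
Difference in means = 178 − 300 = -122.0000.
-122.0000 ± 41.6333 → (-163.63, -80.37).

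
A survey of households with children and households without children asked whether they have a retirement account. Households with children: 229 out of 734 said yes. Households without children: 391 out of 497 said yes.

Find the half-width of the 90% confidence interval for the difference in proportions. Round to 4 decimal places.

0.0413

First, p̂₁ = 229/734 = 0.3120; p̂₂ = 391/497 = 0.7867.
The two standard errors are √(0.3120×0.6880/734) = 0.01710 and √(0.7867×0.2133/497) = 0.01837.
Because the samples are independent, SE_diff = √(0.01710² + 0.01837²) = 0.02510.
Using z* = 1.645 for 90%, ME = 1.645 × 0.02510 = 0.04129.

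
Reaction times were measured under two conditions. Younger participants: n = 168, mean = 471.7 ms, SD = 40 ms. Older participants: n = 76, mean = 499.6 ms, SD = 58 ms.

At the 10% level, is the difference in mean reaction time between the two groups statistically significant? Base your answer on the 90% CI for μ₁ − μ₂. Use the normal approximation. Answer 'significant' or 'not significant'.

significant

Standard errors of each mean: 40/√168 = 3.0861 and 58/√76 = 6.6531.
SE(x̄₁ − x̄₂) = √(3.0861² + 6.6531²) = 7.3340 for independent samples with unequal variances.
With z* = 1.645, the margin is 1.645 × 7.3340 = 12.0644.
x̄₁ − x̄₂ = 471.7 − 499.6 = -27.9000; the interval is -27.9000 ± 12.0644 = (-39.9644, -15.8356).
The interval (-39.9644, -15.8356) does not contain 0, so the difference is significant.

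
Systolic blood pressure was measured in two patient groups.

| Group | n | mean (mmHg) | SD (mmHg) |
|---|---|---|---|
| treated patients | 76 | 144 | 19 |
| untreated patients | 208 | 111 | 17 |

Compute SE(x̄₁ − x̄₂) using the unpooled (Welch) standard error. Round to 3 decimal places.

2.478

Per-group SEs: s₁/√n₁ = 19/√76 = 2.1794, s₂/√n₂ = 17/√208 = 1.1787.
Unpooled SE of the difference: √(4.74978436 + 1.38933369) = 2.4777.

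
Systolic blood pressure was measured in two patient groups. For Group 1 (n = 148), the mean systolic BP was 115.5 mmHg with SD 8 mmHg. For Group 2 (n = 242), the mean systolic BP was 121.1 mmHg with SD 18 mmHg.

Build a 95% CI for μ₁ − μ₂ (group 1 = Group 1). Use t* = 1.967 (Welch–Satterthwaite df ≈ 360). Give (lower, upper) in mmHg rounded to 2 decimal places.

SE₁ = s₁/√n₁ = 8/√148 = 0.6576; SE₂ = 18/√242 = 1.1571.
Independent samples, unequal variances: SE_diff = √(SE₁² + SE₂²) = √(0.43243776 + 1.33888041) = 1.3309.
t* = 1.967, so margin of error = 1.967 × 1.3309 = 2.6179.
Difference in means = 115.5 − 121.1 = -5.6000.
-5.6000 ± 2.6179 → (-8.22, -2.98).

(-8.22, -2.98)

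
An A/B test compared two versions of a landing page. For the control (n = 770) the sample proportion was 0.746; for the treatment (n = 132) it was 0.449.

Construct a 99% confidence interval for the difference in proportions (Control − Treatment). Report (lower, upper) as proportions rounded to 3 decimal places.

Each SE is √(p̂(1−p̂)/n): √(0.7460·0.2540/770) = 0.01569 and √(0.4490·0.5510/132) = 0.04329.
SE(p̂₁ − p̂₂) = √(SE₁² + SE₂²) = √(0.0002461761 + 0.0018740241) = 0.04605, since the two samples are independent.
At 99% confidence z* = 2.576; margin = 2.576 × 0.04605 = 0.11862.
The difference is 0.7460 − 0.4490 = 0.2970, so the interval is 0.2970 ± 0.11862 = (0.178, 0.416).

(0.178, 0.416)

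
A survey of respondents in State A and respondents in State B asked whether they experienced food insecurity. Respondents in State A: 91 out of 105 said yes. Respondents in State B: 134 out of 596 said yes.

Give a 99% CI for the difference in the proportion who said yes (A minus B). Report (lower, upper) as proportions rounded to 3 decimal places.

First, p̂₁ = 91/105 = 0.8667; p̂₂ = 134/596 = 0.2248.
The two standard errors are √(0.8667×0.1333/105) = 0.03317 and √(0.2248×0.7752/596) = 0.01710.
Because the samples are independent, SE_diff = √(0.03317² + 0.01710²) = 0.03732.
Using z* = 2.576 for 99%, ME = 2.576 × 0.03732 = 0.09614.
p̂₁ − p̂₂ = 0.6419; interval 0.6419 ± 0.09614 gives (0.546, 0.738).

(0.546, 0.738)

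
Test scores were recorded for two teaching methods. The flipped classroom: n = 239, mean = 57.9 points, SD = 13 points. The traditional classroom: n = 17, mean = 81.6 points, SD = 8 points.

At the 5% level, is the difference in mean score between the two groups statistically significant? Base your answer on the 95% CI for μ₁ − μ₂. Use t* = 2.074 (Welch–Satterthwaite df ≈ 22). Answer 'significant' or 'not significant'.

SE₁ = s₁/√n₁ = 13/√239 = 0.8409; SE₂ = 8/√17 = 1.9403.
Independent samples, unequal variances: SE_diff = √(SE₁² + SE₂²) = √(0.70711281 + 3.76476409) = 2.1147.
t* = 2.074, so margin of error = 2.074 × 2.1147 = 4.3859.
Difference in means = 57.9 − 81.6 = -23.7000.
-23.7000 ± 4.3859 → (-28.0859, -19.3141).
The interval (-28.0859, -19.3141) does not contain 0, so the difference is significant.

significant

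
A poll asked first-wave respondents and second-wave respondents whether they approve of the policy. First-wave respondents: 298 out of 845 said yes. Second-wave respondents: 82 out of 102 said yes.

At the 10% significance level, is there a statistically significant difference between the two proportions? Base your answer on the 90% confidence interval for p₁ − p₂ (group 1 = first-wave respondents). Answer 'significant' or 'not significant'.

p̂₁ = 298/845 = 0.3527 and p̂₂ = 82/102 = 0.8039.
SE₁ = √(p̂₁(1−p̂₁)/n₁) = √(0.3527·0.6473/845) = 0.01644; SE₂ = √(0.8039·0.1961/102) = 0.03931.
Independent samples: SE of the difference = √(SE₁² + SE₂²) = √(0.0002702736 + 0.0015452761) = 0.04261.
z* for 90% confidence is 1.645, so the margin of error is 1.645 × 0.04261 = 0.07009.
Point estimate p̂₁ − p̂₂ = 0.3527 − 0.8039 = -0.4512.
-0.4512 ± 0.07009 → (-0.52129, -0.38111).
The interval (-0.52129, -0.38111) does not contain 0, so the difference is significant.

significant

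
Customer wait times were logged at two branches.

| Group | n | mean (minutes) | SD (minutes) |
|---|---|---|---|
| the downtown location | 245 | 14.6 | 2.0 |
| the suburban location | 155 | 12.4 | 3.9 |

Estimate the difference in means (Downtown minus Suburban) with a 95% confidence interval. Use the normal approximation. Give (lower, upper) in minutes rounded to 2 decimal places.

(1.54, 2.86)

Per-group SEs: s₁/√n₁ = 2.0/√245 = 0.1278, s₂/√n₂ = 3.9/√155 = 0.3133.
Unpooled SE of the difference: √(0.01633284 + 0.09815689) = 0.3384.
Margin of error = z* · SE = 1.960 × 0.3384 = 0.6633.
x̄₁ − x̄₂ = 14.6 − 12.4 = 2.2000.
CI: 2.2000 ± 0.6633 = (1.54, 2.86).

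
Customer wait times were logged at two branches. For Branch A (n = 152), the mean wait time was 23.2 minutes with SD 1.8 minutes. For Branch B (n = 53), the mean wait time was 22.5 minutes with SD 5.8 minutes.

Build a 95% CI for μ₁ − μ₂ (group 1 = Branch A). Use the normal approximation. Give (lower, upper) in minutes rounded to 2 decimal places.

Per-group SEs: s₁/√n₁ = 1.8/√152 = 0.1460, s₂/√n₂ = 5.8/√53 = 0.7967.
Unpooled SE of the difference: √(0.021316 + 0.63473089) = 0.8100.
Margin of error = z* · SE = 1.960 × 0.8100 = 1.5876.
x̄₁ − x̄₂ = 23.2 − 22.5 = 0.7000.
CI: 0.7000 ± 1.5876 = (-0.89, 2.29).

(-0.89, 2.29)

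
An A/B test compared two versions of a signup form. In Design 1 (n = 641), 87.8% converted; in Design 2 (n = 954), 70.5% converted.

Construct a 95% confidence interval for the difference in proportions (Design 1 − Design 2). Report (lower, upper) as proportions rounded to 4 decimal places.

(0.1345, 0.2115)

Each SE is √(p̂(1−p̂)/n): √(0.8780·0.1220/641) = 0.01293 and √(0.7050·0.2950/954) = 0.01476.
SE(p̂₁ − p̂₂) = √(SE₁² + SE₂²) = √(0.0001671849 + 0.0002178576) = 0.01962, since the two samples are independent.
At 95% confidence z* = 1.960; margin = 1.960 × 0.01962 = 0.03846.
The difference is 0.8780 − 0.7050 = 0.1730, so the interval is 0.1730 ± 0.03846 = (0.1345, 0.2115).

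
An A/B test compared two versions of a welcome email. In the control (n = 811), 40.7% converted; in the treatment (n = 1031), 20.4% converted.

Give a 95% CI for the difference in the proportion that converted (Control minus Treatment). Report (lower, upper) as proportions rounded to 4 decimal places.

Each SE is √(p̂(1−p̂)/n): √(0.4070·0.5930/811) = 0.01725 and √(0.2040·0.7960/1031) = 0.01255.
SE(p̂₁ − p̂₂) = √(SE₁² + SE₂²) = √(0.0002975625 + 0.0001575025) = 0.02133, since the two samples are independent.
At 95% confidence z* = 1.960; margin = 1.960 × 0.02133 = 0.04181.
The difference is 0.4070 − 0.2040 = 0.2030, so the interval is 0.2030 ± 0.04181 = (0.1612, 0.2448).

(0.1612, 0.2448)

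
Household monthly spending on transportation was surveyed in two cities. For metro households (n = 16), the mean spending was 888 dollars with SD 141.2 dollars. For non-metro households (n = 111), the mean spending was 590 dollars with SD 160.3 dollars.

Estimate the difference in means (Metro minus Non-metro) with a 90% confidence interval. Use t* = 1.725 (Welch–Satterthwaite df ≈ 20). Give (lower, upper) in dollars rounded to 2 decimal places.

(231.69, 364.31)

Per-group SEs: s₁/√n₁ = 141.2/√16 = 35.3000, s₂/√n₂ = 160.3/√111 = 15.2150.
Unpooled SE of the difference: √(1246.09 + 231.496225) = 38.4394.
Margin of error = t* · SE = 1.725 × 38.4394 = 66.3080.
x̄₁ − x̄₂ = 888 − 590 = 298.0000.
CI: 298.0000 ± 66.3080 = (231.69, 364.31).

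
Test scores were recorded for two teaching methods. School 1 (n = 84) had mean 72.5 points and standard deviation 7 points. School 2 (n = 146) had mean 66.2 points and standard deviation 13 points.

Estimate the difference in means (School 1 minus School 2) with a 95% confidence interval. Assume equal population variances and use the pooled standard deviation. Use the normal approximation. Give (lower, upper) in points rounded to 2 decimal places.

(3.30, 9.30)

s_p = √[((n₁−1)s₁² + (n₂−1)s₂²)/(n₁+n₂−2)] = √[(83·7² + 145·13²)/228] = 11.1945.
SE = 11.1945·√(1/84 + 1/146) = 1.5330.
With z* = 1.960, margin = 1.960 × 1.5330 = 3.0047.
x̄₁ − x̄₂ = 72.5 − 66.2 = 6.3000; interval 6.3000 ± 3.0047 = (3.30, 9.30).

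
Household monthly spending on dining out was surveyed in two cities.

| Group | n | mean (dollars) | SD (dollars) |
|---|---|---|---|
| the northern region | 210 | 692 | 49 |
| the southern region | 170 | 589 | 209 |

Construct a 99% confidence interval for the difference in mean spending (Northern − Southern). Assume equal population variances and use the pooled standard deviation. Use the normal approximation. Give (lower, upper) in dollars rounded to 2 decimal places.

Pooled variance s_p² = [209·49² + 169·209²] / (210+170−2) = 20856.8730, so s_p = 144.4191.
SE_diff = s_p·√(1/n₁ + 1/n₂) = 144.4191·√(1/210 + 1/170) = 14.8999.
z* = 2.576; margin = 2.576 × 14.8999 = 38.3821.
Difference = 692 − 589 = 103.0000.
103.0000 ± 38.3821 → (64.62, 141.38).

(64.62, 141.38)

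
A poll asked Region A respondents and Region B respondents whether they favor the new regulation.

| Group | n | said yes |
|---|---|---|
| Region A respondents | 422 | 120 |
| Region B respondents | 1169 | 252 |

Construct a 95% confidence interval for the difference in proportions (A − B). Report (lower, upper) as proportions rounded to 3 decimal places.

(0.020, 0.118)

First, p̂₁ = 120/422 = 0.2844; p̂₂ = 252/1169 = 0.2156.
The two standard errors are √(0.2844×0.7156/422) = 0.02196 and √(0.2156×0.7844/1169) = 0.01203.
Because the samples are independent, SE_diff = √(0.02196² + 0.01203²) = 0.02504.
Using z* = 1.960 for 95%, ME = 1.960 × 0.02504 = 0.04908.
p̂₁ − p̂₂ = 0.0688; interval 0.0688 ± 0.04908 gives (0.020, 0.118).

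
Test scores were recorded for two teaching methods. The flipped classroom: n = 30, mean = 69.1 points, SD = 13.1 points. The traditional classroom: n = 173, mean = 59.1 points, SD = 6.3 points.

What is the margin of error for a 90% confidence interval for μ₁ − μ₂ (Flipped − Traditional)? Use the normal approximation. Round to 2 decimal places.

4.01

Standard errors of each mean: 13.1/√30 = 2.3917 and 6.3/√173 = 0.4790.
SE(x̄₁ − x̄₂) = √(2.3917² + 0.4790²) = 2.4392 for independent samples with unequal variances.
With z* = 1.645, the margin is 1.645 × 2.4392 = 4.0125.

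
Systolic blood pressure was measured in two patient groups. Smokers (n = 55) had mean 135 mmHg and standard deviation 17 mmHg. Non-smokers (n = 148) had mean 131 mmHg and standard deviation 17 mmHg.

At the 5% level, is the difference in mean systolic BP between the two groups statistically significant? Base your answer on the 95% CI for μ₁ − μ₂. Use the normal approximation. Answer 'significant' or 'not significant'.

SE₁ = s₁/√n₁ = 17/√55 = 2.2923; SE₂ = 17/√148 = 1.3974.
Independent samples, unequal variances: SE_diff = √(SE₁² + SE₂²) = √(5.25463929 + 1.95272676) = 2.6847.
z* = 1.960, so margin of error = 1.960 × 2.6847 = 5.2620.
Difference in means = 135 − 131 = 4.0000.
4.0000 ± 5.2620 → (-1.2620, 9.2620).
The interval (-1.2620, 9.2620) contains 0, so the difference is not significant.

not significant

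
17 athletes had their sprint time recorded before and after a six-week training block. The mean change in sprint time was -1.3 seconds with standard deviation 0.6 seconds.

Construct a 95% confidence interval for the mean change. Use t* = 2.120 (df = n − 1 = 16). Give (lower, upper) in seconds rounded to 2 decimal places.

(-1.61, -0.99)

Paired design: SE = s_d/√n = 0.6/√17 = 0.1455.
t* = 2.120; margin of error = 2.120 × 0.1455 = 0.3085.
-1.3 ± 0.3085 → (-1.61, -0.99).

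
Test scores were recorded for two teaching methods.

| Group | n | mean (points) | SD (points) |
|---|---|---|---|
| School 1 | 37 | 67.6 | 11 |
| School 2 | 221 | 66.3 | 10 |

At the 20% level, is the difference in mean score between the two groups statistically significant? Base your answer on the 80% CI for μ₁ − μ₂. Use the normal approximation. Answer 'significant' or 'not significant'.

Per-group SEs: s₁/√n₁ = 11/√37 = 1.8084, s₂/√n₂ = 10/√221 = 0.6727.
Unpooled SE of the difference: √(3.27031056 + 0.45252529) = 1.9295.
Margin of error = z* · SE = 1.282 × 1.9295 = 2.4736.
x̄₁ − x̄₂ = 67.6 − 66.3 = 1.3000.
CI: 1.3000 ± 2.4736 = (-1.1736, 3.7736).
The interval (-1.1736, 3.7736) contains 0, so the difference is not significant.

not significant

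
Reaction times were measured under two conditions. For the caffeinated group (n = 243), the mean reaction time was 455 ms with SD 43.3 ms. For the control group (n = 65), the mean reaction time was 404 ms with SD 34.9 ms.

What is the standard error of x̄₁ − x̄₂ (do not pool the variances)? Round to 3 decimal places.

Standard errors of each mean: 43.3/√243 = 2.7777 and 34.9/√65 = 4.3288.
SE(x̄₁ − x̄₂) = √(2.7777² + 4.3288²) = 5.1434 for independent samples with unequal variances.

5.143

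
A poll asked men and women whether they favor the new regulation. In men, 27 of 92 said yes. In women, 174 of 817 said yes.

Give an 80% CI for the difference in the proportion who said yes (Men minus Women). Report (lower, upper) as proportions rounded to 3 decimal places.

(0.017, 0.144)

p̂₁ = 27/92 = 0.2935 and p̂₂ = 174/817 = 0.2130.
SE₁ = √(p̂₁(1−p̂₁)/n₁) = √(0.2935·0.7065/92) = 0.04748; SE₂ = √(0.2130·0.7870/817) = 0.01432.
Independent samples: SE of the difference = √(SE₁² + SE₂²) = √(0.0022543504 + 0.0002050624) = 0.04959.
z* for 80% confidence is 1.282, so the margin of error is 1.282 × 0.04959 = 0.06357.
Point estimate p̂₁ − p̂₂ = 0.2935 − 0.2130 = 0.0805.
0.0805 ± 0.06357 → (0.017, 0.144).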